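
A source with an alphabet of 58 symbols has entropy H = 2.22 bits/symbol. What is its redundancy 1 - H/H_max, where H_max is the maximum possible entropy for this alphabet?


H_max = log2(K) = log2(58) = 5.858 bits/symbol. Redundancy = 1 - H/H_max = 1 - 2.22/5.858 = 1 - 0.379 = 0.621

0.621


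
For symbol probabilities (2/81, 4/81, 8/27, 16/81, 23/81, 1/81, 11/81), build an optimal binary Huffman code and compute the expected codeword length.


Huffman construction (repeatedly merge the two least-probable nodes; each merge adds 1 bit to every symbol beneath it): 1/81 + 2/81 = 1/27; 1/27 + 4/81 = 7/81; 7/81 + 11/81 = 2/9; 16/81 + 2/9 = 34/81; 23/81 + 8/27 = 47/81; 34/81 + 47/81 = 1. Resulting codeword lengths (in the order the probabilities were given): (5, 4, 2, 2, 2, 5, 3). L_avg = sum(p_i * l_i) = 2/81*5 + 4/81*4 + 8/27*2 + 16/81*2 + 23/81*2 + 1/81*5 + 11/81*3 = 190/81 = 2.3457

2.3457 bits


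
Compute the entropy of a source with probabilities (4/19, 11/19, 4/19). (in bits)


H = -sum(p_i * log2(p_i)). Terms: -(4/19)*log2(4/19) = 0.473248; -(11/19)*log2(11/19) = 0.456498; -(4/19)*log2(4/19) = 0.473248. H = 0.473248 + 0.456498 + 0.473248 = 1.403

1.403 bits


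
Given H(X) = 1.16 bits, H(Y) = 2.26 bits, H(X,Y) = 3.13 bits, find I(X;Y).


I(X;Y) = H(X) + H(Y) - H(X,Y) = 1.16 + 2.26 - 3.13 = 0.29

0.29 bits


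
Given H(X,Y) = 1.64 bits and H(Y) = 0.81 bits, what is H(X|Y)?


H(X|Y) = H(X,Y) - H(Y) = 1.64 - 0.81 = 0.83

0.83 bits


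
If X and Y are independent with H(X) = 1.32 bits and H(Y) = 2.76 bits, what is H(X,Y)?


For independent variables, H(X,Y) = H(X) + H(Y) = 1.32 + 2.76 = 4.08

4.08 bits


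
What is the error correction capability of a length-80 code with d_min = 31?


Correction capability = floor((d-1)/2) = floor((31-1)/2) = 15

15 errors


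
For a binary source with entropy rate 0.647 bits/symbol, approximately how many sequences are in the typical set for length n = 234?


log2|A_typical| = nH = 234 * 0.647 = 151.398, so |A_typical| ~ 2^151.398 = 3.761e+45

3.761e+45


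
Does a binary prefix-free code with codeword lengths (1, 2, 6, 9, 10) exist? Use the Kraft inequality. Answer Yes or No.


Kraft sum = sum(2^(-l_i)) = 0.7686, need <= 1. Result: satisfied (a binary prefix-free code with these lengths exists)

Yes


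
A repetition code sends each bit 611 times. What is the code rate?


Rate = k/n = 1/611

1/611


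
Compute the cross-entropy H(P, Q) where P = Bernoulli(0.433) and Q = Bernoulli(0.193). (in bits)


H(P,Q) = -p*log2(q) - (1-p)*log2(1-q). -0.433*log2(0.193) = 1.027651; -0.567*log2(0.807) = 0.175407. H(P,Q) = 1.027651 + 0.175407 = 1.2031

1.2031 bits


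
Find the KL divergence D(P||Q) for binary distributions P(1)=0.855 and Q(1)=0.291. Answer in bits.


KL = p*log2(p/q) + (1-p)*log2((1-p)/(1-q)) = 0.855*log2(0.855/0.291) + 0.145*log2(0.145/0.709) = 0.9974

0.9974 bits


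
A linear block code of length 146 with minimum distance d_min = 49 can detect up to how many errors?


Detection capability = d_min - 1 = 49 - 1 = 48

48 errors


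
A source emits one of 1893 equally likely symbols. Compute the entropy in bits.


H = log2(n) = log2(1893) = 10.8865

10.8865 bits


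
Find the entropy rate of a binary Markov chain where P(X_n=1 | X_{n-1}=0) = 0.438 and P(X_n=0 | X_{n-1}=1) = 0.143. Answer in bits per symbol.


Stationary distribution: pi_0 = p10/(p01+p10) = 0.2461, pi_1 = 0.7539. Entropy rate H' = pi_0*H(p01) + pi_1*H(p10) = 0.2461*0.9889 + 0.7539*0.592 = 0.6897

0.6897 bits/symbol


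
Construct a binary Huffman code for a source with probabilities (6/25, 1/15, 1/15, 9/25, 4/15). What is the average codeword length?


Huffman construction (repeatedly merge the two least-probable nodes; each merge adds 1 bit to every symbol beneath it): 1/15 + 1/15 = 2/15; 2/15 + 6/25 = 28/75; 4/15 + 9/25 = 47/75; 28/75 + 47/75 = 1. Resulting codeword lengths (in the order the probabilities were given): (2, 3, 3, 2, 2). L_avg = sum(p_i * l_i) = 6/25*2 + 1/15*3 + 1/15*3 + 9/25*2 + 4/15*2 = 32/15 = 2.1333

2.1333 bits


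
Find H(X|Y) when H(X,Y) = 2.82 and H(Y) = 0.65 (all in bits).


H(X|Y) = H(X,Y) - H(Y) = 2.82 - 0.65 = 2.17

2.17 bits


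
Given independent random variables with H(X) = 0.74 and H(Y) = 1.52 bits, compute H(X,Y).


For independent variables, H(X,Y) = H(X) + H(Y) = 0.74 + 1.52 = 2.26

2.26 bits


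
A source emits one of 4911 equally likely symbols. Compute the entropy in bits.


H = log2(n) = log2(4911) = 12.2618

12.2618 bits


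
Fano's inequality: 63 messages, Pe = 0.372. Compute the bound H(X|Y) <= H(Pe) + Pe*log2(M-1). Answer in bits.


H(Pe) = -Pe*log2(Pe) - (1-Pe)*log2(1-Pe) = -0.372*log2(0.372) - 0.628*log2(0.628) = 0.530705 + 0.421491 = 0.9522. Pe*log2(M-1) = 0.372*log2(62) = 2.214961. Bound = H(Pe) + Pe*log2(M-1) = 0.530705 + 0.421491 + 2.214961 = 3.1672

3.1672 bits


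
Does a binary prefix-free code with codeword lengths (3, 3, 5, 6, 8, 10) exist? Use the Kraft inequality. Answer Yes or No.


Kraft sum = sum(2^(-l_i)) = 0.3018, need <= 1. Result: satisfied (a binary prefix-free code with these lengths exists)

Yes


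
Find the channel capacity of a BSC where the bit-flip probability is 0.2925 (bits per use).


H(p) = -p*log2(p) - (1-p)*log2(1-p) = -0.2925*log2(0.2925) - 0.7075*log2(0.7075) = 0.518746 + 0.353183 = 0.8719. C = 1 - H(p) = 1 - 0.8719 = 0.1281

0.1281 bits


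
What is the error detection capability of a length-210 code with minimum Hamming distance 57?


Detection capability = d_min - 1 = 57 - 1 = 56

56 errors


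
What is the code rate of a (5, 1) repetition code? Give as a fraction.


Rate = k/n = 1/5

1/5


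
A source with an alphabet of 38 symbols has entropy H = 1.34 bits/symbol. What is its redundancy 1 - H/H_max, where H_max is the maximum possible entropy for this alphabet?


H_max = log2(K) = log2(38) = 5.2479 bits/symbol. Redundancy = 1 - H/H_max = 1 - 1.34/5.2479 = 1 - 0.2553 = 0.7447

0.7447


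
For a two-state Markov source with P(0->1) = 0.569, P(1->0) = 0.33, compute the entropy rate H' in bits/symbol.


Stationary distribution: pi_0 = p10/(p01+p10) = 0.3671, pi_1 = 0.6329. Entropy rate H' = pi_0*H(p01) + pi_1*H(p10) = 0.3671*0.9862 + 0.6329*0.9149 = 0.9411

0.9411 bits/symbol


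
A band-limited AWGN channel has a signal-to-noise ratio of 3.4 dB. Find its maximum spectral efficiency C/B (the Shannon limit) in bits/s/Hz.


SNR_linear = 10^(3.4/10) = 2.1878; C/B = log2(1 + SNR_linear) = log2(1 + 2.1878) = 1.6725

1.6725 bits/s/Hz


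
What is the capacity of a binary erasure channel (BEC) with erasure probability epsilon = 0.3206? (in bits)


C = 1 - epsilon = 1 - 0.3206 = 0.6794

0.6794 bits


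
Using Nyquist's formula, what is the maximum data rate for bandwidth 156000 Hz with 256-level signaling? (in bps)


Rate = 2 * B * log2(M) = 2 * 156000 * 8.0 = 2496000.0

2496000.0 bps


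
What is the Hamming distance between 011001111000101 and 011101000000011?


Count differing positions: . . . ^ . . ^ ^ ^ . . . ^ ^ . = 6 differences

6


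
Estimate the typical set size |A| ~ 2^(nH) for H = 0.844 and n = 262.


log2|A_typical| = nH = 262 * 0.844 = 221.128, so |A_typical| ~ 2^221.128 = 3.683e+66

3.683e+66


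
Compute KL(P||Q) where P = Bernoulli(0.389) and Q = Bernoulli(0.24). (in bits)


KL = p*log2(p/q) + (1-p)*log2((1-p)/(1-q)) = 0.389*log2(0.389/0.24) + 0.611*log2(0.611/0.76) = 0.0787

0.0787 bits


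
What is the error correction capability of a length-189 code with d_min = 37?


Correction capability = floor((d-1)/2) = floor((37-1)/2) = 18

18 errors


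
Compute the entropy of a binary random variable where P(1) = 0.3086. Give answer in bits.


H = -p*log2(p) - (1-p)*log2(1-p). -0.3086*log2(0.3086) = 0.523444; -0.6914*log2(0.6914) = 0.368107. H = 0.523444 + 0.368107 = 0.8916

0.8916 bits


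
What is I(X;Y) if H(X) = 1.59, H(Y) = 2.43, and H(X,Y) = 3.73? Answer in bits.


I(X;Y) = H(X) + H(Y) - H(X,Y) = 1.59 + 2.43 - 3.73 = 0.29

0.29 bits


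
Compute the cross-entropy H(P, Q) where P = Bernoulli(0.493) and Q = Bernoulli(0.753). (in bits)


H(P,Q) = -p*log2(q) - (1-p)*log2(1-q). -0.493*log2(0.753) = 0.201774; -0.507*log2(0.247) = 1.022830. H(P,Q) = 0.201774 + 1.022830 = 1.2246

1.2246 bits


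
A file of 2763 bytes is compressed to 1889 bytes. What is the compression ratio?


Ratio = original / compressed = 2763 / 1889 = 1.4627

1.4627


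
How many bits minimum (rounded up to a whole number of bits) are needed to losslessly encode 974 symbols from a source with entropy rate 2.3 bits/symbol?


Minimum bits >= n * H = 974 * 2.3 = 2240.2, rounded up to a whole number of bits = 2241

2241 bits


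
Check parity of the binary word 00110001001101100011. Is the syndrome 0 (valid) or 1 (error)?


Syndrome = XOR of all bits = 0 XOR 0 XOR 1 XOR 1 XOR 0 XOR 0 XOR 0 XOR 1 XOR 0 XOR 0 XOR 1 XOR 1 XOR 0 XOR 1 XOR 1 XOR 0 XOR 0 XOR 0 XOR 1 XOR 1 = 1

1


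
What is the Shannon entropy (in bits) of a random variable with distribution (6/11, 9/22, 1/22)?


H = -sum(p_i * log2(p_i)). Terms: -(6/11)*log2(6/11) = 0.476983; -(9/22)*log2(9/22) = 0.527525; -(1/22)*log2(1/22) = 0.202701. H = 0.476983 + 0.527525 + 0.202701 = 1.2072

1.2072 bits


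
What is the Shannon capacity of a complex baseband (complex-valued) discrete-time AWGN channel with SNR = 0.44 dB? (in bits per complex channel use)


SNR_linear = 10^(0.44/10) = 1.1066; C = log2(1 + SNR_linear) = log2(1 + 1.1066) = 1.0749

1.0749 bits/channel use


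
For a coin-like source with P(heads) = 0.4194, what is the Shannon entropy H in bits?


H = -p*log2(p) - (1-p)*log2(1-p). -0.4194*log2(0.4194) = 0.525760; -0.5806*log2(0.5806) = 0.455413. H = 0.525760 + 0.455413 = 0.9812

0.9812 bits


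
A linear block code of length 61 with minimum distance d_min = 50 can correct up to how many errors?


Correction capability = floor((d-1)/2) = floor((50-1)/2) = 24

24 errors


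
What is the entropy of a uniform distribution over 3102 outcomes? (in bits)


H = log2(n) = log2(3102) = 11.599

11.599 bits


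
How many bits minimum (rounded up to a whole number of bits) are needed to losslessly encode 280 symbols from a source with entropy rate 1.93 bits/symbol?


Minimum bits >= n * H = 280 * 1.93 = 540.4, rounded up to a whole number of bits = 541

541 bits


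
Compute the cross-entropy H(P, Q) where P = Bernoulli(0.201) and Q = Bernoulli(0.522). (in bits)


H(P,Q) = -p*log2(q) - (1-p)*log2(1-q). -0.201*log2(0.522) = 0.188514; -0.799*log2(0.478) = 0.850869. H(P,Q) = 0.188514 + 0.850869 = 1.0394

1.0394 bits


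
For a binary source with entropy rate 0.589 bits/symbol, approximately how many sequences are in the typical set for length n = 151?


log2|A_typical| = nH = 151 * 0.589 = 88.939, so |A_typical| ~ 2^88.939 = 5.933e+26

5.933e+26


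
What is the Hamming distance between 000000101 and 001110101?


Count differing positions: . . ^ ^ ^ . . . . = 3 differences

3


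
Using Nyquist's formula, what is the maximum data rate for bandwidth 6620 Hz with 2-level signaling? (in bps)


Rate = 2 * B * log2(M) = 2 * 6620 * 1.0 = 13240.0

13240.0 bps


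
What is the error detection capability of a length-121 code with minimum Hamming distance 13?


Detection capability = d_min - 1 = 13 - 1 = 12

12 errors


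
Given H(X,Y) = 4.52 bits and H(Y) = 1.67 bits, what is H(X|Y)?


H(X|Y) = H(X,Y) - H(Y) = 4.52 - 1.67 = 2.85

2.85 bits


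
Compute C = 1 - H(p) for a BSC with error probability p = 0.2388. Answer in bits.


H(p) = -p*log2(p) - (1-p)*log2(1-p) = -0.2388*log2(0.2388) - 0.7612*log2(0.7612) = 0.493391 + 0.299648 = 0.793. C = 1 - H(p) = 1 - 0.793 = 0.207

0.207 bits


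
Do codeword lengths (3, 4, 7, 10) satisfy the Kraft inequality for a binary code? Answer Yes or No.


Kraft sum = sum(2^(-l_i)) = 0.1963, need <= 1. Result: satisfied (a binary prefix-free code with these lengths exists)

Yes


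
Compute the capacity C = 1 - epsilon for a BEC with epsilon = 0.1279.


C = 1 - epsilon = 1 - 0.1279 = 0.8721

0.8721 bits


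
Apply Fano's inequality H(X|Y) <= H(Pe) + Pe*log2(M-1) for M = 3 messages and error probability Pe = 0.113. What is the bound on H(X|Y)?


H(Pe) = -Pe*log2(Pe) - (1-Pe)*log2(1-Pe) = -0.113*log2(0.113) - 0.887*log2(0.887) = 0.355453 + 0.153446 = 0.5089. Pe*log2(M-1) = 0.113*log2(2) = 0.113000. Bound = H(Pe) + Pe*log2(M-1) = 0.355453 + 0.153446 + 0.113000 = 0.6219

0.6219 bits


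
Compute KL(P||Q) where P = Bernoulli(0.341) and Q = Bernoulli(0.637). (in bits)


KL = p*log2(p/q) + (1-p)*log2((1-p)/(1-q)) = 0.341*log2(0.341/0.637) + 0.659*log2(0.659/0.363) = 0.2595

0.2595 bits


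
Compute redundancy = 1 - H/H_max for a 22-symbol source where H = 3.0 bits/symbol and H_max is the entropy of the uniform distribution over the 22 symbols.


H_max = log2(K) = log2(22) = 4.4594 bits/symbol. Redundancy = 1 - H/H_max = 1 - 3.0/4.4594 = 1 - 0.6727 = 0.3273

0.3273


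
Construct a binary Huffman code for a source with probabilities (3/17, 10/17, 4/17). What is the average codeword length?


Huffman construction (repeatedly merge the two least-probable nodes; each merge adds 1 bit to every symbol beneath it): 3/17 + 4/17 = 7/17; 7/17 + 10/17 = 1. Resulting codeword lengths (in the order the probabilities were given): (2, 1, 2). L_avg = sum(p_i * l_i) = 3/17*2 + 10/17*1 + 4/17*2 = 24/17 = 1.4118

1.4118 bits


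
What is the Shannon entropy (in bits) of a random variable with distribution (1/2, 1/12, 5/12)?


H = -sum(p_i * log2(p_i)). Terms: -(1/2)*log2(1/2) = 0.500000; -(1/12)*log2(1/12) = 0.298747; -(5/12)*log2(5/12) = 0.526264. H = 0.500000 + 0.298747 + 0.526264 = 1.325

1.325 bits


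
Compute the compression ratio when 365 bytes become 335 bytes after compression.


Ratio = original / compressed = 365 / 335 = 1.0896

1.0896


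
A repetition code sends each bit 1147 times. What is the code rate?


Rate = k/n = 1/1147

1/1147


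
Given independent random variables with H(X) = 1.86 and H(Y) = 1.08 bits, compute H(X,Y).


For independent variables, H(X,Y) = H(X) + H(Y) = 1.86 + 1.08 = 2.94

2.94 bits


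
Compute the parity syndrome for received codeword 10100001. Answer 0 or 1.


Syndrome = XOR of all bits = 1 XOR 0 XOR 1 XOR 0 XOR 0 XOR 0 XOR 0 XOR 1 = 1

1


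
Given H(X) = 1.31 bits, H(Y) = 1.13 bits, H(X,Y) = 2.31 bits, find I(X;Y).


I(X;Y) = H(X) + H(Y) - H(X,Y) = 1.31 + 1.13 - 2.31 = 0.13

0.13 bits


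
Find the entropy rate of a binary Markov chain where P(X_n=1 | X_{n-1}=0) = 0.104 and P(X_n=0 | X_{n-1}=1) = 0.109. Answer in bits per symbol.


Stationary distribution: pi_0 = p10/(p01+p10) = 0.5117, pi_1 = 0.4883. Entropy rate H' = pi_0*H(p01) + pi_1*H(p10) = 0.5117*0.4815 + 0.4883*0.4969 = 0.489

0.489 bits/symbol


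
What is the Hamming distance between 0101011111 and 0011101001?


Count differing positions: . ^ ^ . ^ ^ . ^ ^ . = 6 differences

6


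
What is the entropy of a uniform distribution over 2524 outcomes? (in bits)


H = log2(n) = log2(2524) = 11.3015

11.3015 bits


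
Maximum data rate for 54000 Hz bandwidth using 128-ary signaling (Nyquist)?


Rate = 2 * B * log2(M) = 2 * 54000 * 7.0 = 756000.0

756000.0 bps


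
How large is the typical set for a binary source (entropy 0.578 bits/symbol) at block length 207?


log2|A_typical| = nH = 207 * 0.578 = 119.646, so |A_typical| ~ 2^119.646 = 1.040e+36

1.040e+36


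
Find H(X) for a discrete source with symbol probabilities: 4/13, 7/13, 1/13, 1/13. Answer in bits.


H = -sum(p_i * log2(p_i)). Terms: -(4/13)*log2(4/13) = 0.523212; -(7/13)*log2(7/13) = 0.480892; -(1/13)*log2(1/13) = 0.284649; -(1/13)*log2(1/13) = 0.284649. H = 0.523212 + 0.480892 + 0.284649 + 0.284649 = 1.5734

1.5734 bits


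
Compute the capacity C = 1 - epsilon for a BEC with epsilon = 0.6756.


C = 1 - epsilon = 1 - 0.6756 = 0.3244

0.3244 bits


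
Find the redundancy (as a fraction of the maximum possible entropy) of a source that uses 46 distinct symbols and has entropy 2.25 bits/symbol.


H_max = log2(K) = log2(46) = 5.5236 bits/symbol. Redundancy = 1 - H/H_max = 1 - 2.25/5.5236 = 1 - 0.4073 = 0.5927

0.5927


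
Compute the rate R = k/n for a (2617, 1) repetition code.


Rate = k/n = 1/2617

1/2617


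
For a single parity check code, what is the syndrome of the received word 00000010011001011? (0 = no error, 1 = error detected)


Syndrome = XOR of all bits = 0 XOR 0 XOR 0 XOR 0 XOR 0 XOR 0 XOR 1 XOR 0 XOR 0 XOR 1 XOR 1 XOR 0 XOR 0 XOR 1 XOR 0 XOR 1 XOR 1 = 0

0


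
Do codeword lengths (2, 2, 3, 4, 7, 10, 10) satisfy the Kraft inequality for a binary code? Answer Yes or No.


Kraft sum = sum(2^(-l_i)) = 0.6973, need <= 1. Result: satisfied (a binary prefix-free code with these lengths exists)

Yes


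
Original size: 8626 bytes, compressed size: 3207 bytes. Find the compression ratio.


Ratio = original / compressed = 8626 / 3207 = 2.6897

2.6897


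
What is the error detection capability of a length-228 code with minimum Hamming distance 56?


Detection capability = d_min - 1 = 56 - 1 = 55

55 errors


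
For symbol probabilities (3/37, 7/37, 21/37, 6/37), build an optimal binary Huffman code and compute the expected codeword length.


Huffman construction (repeatedly merge the two least-probable nodes; each merge adds 1 bit to every symbol beneath it): 3/37 + 6/37 = 9/37; 7/37 + 9/37 = 16/37; 16/37 + 21/37 = 1. Resulting codeword lengths (in the order the probabilities were given): (3, 2, 1, 3). L_avg = sum(p_i * l_i) = 3/37*3 + 7/37*2 + 21/37*1 + 6/37*3 = 62/37 = 1.6757

1.6757 bits


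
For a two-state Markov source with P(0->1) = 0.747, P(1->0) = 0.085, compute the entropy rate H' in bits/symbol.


Stationary distribution: pi_0 = p10/(p01+p10) = 0.1022, pi_1 = 0.8978. Entropy rate H' = pi_0*H(p01) + pi_1*H(p10) = 0.1022*0.816 + 0.8978*0.4196 = 0.4601

0.4601 bits/symbol


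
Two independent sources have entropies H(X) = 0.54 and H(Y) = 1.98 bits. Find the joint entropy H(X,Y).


For independent variables, H(X,Y) = H(X) + H(Y) = 0.54 + 1.98 = 2.52

2.52 bits


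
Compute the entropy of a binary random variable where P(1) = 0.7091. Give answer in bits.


H = -p*log2(p) - (1-p)*log2(1-p). -0.7091*log2(0.7091) = 0.351670; -0.2909*log2(0.2909) = 0.518211. H = 0.351670 + 0.518211 = 0.8699

0.8699 bits


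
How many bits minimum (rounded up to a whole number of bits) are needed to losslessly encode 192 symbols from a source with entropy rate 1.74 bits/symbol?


Minimum bits >= n * H = 192 * 1.74 = 334.08, rounded up to a whole number of bits = 335

335 bits


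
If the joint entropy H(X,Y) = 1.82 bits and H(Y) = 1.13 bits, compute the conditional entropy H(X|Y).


H(X|Y) = H(X,Y) - H(Y) = 1.82 - 1.13 = 0.69

0.69 bits


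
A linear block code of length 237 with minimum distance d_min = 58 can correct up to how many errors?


Correction capability = floor((d-1)/2) = floor((58-1)/2) = 28

28 errors


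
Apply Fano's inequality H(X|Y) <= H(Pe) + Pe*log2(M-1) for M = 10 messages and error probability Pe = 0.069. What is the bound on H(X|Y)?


H(Pe) = -Pe*log2(Pe) - (1-Pe)*log2(1-Pe) = -0.069*log2(0.069) - 0.931*log2(0.931) = 0.266151 + 0.096030 = 0.3622. Pe*log2(M-1) = 0.069*log2(9) = 0.218725. Bound = H(Pe) + Pe*log2(M-1) = 0.266151 + 0.096030 + 0.218725 = 0.5809

0.5809 bits


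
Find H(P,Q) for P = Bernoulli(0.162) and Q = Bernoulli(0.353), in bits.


H(P,Q) = -p*log2(q) - (1-p)*log2(1-q). -0.162*log2(0.353) = 0.243366; -0.838*log2(0.647) = 0.526400. H(P,Q) = 0.243366 + 0.526400 = 0.7698

0.7698 bits


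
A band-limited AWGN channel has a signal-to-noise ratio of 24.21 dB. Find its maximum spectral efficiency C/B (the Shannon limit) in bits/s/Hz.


SNR_linear = 10^(24.21/10) = 263.6331; C/B = log2(1 + SNR_linear) = log2(1 + 263.6331) = 8.0478

8.0478 bits/s/Hz


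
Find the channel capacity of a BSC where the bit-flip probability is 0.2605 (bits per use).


H(p) = -p*log2(p) - (1-p)*log2(1-p) = -0.2605*log2(0.2605) - 0.7395*log2(0.7395) = 0.505538 + 0.321962 = 0.8275. C = 1 - H(p) = 1 - 0.8275 = 0.1725

0.1725 bits


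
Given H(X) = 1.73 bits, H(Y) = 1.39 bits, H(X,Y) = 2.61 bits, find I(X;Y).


I(X;Y) = H(X) + H(Y) - H(X,Y) = 1.73 + 1.39 - 2.61 = 0.51

0.51 bits


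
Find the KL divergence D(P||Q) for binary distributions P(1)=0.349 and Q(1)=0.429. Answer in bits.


KL = p*log2(p/q) + (1-p)*log2((1-p)/(1-q)) = 0.349*log2(0.349/0.429) + 0.651*log2(0.651/0.571) = 0.0192

0.0192 bits


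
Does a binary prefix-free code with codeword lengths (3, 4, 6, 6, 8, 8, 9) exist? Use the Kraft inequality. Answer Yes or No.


Kraft sum = sum(2^(-l_i)) = 0.2285, need <= 1. Result: satisfied (a binary prefix-free code with these lengths exists)

Yes


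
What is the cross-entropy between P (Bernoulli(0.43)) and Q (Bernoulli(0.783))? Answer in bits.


H(P,Q) = -p*log2(q) - (1-p)*log2(1-q). -0.43*log2(0.783) = 0.151754; -0.57*log2(0.217) = 1.256413. H(P,Q) = 0.151754 + 1.256413 = 1.4082

1.4082 bits


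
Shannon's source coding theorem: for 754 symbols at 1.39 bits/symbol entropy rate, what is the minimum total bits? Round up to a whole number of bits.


Minimum bits >= n * H = 754 * 1.39 = 1048.06, rounded up to a whole number of bits = 1049

1049 bits


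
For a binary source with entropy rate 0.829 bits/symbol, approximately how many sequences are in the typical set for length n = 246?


log2|A_typical| = nH = 246 * 0.829 = 203.934, so |A_typical| ~ 2^203.934 = 2.456e+61

2.456e+61


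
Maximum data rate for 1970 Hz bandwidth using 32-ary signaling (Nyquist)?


Rate = 2 * B * log2(M) = 2 * 1970 * 5.0 = 19700.0

19700.0 bps


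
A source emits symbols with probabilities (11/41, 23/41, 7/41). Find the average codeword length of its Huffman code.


Huffman construction (repeatedly merge the two least-probable nodes; each merge adds 1 bit to every symbol beneath it): 7/41 + 11/41 = 18/41; 18/41 + 23/41 = 1. Resulting codeword lengths (in the order the probabilities were given): (2, 1, 2). L_avg = sum(p_i * l_i) = 11/41*2 + 23/41*1 + 7/41*2 = 59/41 = 1.439

1.439 bits


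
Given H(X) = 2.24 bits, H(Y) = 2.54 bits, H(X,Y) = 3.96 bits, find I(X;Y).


I(X;Y) = H(X) + H(Y) - H(X,Y) = 2.24 + 2.54 - 3.96 = 0.82

0.82 bits


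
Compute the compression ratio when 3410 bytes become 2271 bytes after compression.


Ratio = original / compressed = 3410 / 2271 = 1.5015

1.5015


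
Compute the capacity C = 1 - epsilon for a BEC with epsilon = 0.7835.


C = 1 - epsilon = 1 - 0.7835 = 0.2165

0.2165 bits


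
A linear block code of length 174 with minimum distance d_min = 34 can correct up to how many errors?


Correction capability = floor((d-1)/2) = floor((34-1)/2) = 16

16 errors


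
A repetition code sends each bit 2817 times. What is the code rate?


Rate = k/n = 1/2817

1/2817


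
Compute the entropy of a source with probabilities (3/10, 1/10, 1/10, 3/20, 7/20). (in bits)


H = -sum(p_i * log2(p_i)). Terms: -(3/10)*log2(3/10) = 0.521090; -(1/10)*log2(1/10) = 0.332193; -(1/10)*log2(1/10) = 0.332193; -(3/20)*log2(3/20) = 0.410545; -(7/20)*log2(7/20) = 0.530101. H = 0.521090 + 0.332193 + 0.332193 + 0.410545 + 0.530101 = 2.1261

2.1261 bits


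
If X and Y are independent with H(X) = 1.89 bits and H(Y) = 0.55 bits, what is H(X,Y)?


For independent variables, H(X,Y) = H(X) + H(Y) = 1.89 + 0.55 = 2.44

2.44 bits


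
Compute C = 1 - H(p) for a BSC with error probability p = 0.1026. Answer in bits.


H(p) = -p*log2(p) - (1-p)*log2(1-p) = -0.1026*log2(0.1026) - 0.8974*log2(0.8974) = 0.337030 + 0.140153 = 0.4772. C = 1 - H(p) = 1 - 0.4772 = 0.5228

0.5228 bits


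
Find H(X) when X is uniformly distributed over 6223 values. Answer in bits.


H = log2(n) = log2(6223) = 12.6034

12.6034 bits


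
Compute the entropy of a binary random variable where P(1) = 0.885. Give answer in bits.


H = -p*log2(p) - (1-p)*log2(1-p). -0.885*log2(0.885) = 0.155982; -0.115*log2(0.115) = 0.358834. H = 0.155982 + 0.358834 = 0.5148

0.5148 bits


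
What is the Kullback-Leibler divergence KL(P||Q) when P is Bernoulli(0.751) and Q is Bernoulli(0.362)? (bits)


KL = p*log2(p/q) + (1-p)*log2((1-p)/(1-q)) = 0.751*log2(0.751/0.362) + 0.249*log2(0.249/0.638) = 0.4527

0.4527 bits


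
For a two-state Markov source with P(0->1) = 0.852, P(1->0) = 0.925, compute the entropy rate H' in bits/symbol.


Stationary distribution: pi_0 = p10/(p01+p10) = 0.5205, pi_1 = 0.4795. Entropy rate H' = pi_0*H(p01) + pi_1*H(p10) = 0.5205*0.6048 + 0.4795*0.3843 = 0.4991

0.4991 bits/symbol


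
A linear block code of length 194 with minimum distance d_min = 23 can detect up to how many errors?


Detection capability = d_min - 1 = 23 - 1 = 22

22 errors


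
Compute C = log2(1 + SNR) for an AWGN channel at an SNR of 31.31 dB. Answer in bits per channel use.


SNR_linear = 10^(31.31/10) = 1352.0726; C = log2(1 + SNR_linear) = log2(1 + 1352.0726) = 10.402

10.402 bits/channel use


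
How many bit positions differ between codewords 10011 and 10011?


Count differing positions: . . . . . = 0 differences

0


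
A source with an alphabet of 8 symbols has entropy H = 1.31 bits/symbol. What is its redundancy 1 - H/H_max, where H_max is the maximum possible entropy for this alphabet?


H_max = log2(K) = log2(8) = 3.0 bits/symbol. Redundancy = 1 - H/H_max = 1 - 1.31/3.0 = 1 - 0.4367 = 0.5633

0.5633


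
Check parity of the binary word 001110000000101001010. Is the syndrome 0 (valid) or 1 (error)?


Syndrome = XOR of all bits = 0 XOR 0 XOR 1 XOR 1 XOR 1 XOR 0 XOR 0 XOR 0 XOR 0 XOR 0 XOR 0 XOR 0 XOR 1 XOR 0 XOR 1 XOR 0 XOR 0 XOR 1 XOR 0 XOR 1 XOR 0 = 1

1


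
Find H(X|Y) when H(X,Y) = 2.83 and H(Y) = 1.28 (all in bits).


H(X|Y) = H(X,Y) - H(Y) = 2.83 - 1.28 = 1.55

1.55 bits


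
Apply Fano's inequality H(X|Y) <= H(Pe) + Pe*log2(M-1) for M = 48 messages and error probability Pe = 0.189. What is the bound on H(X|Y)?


H(Pe) = -Pe*log2(Pe) - (1-Pe)*log2(1-Pe) = -0.189*log2(0.189) - 0.811*log2(0.811) = 0.454269 + 0.245105 = 0.6994. Pe*log2(M-1) = 0.189*log2(47) = 1.049817. Bound = H(Pe) + Pe*log2(M-1) = 0.454269 + 0.245105 + 1.049817 = 1.7492

1.7492 bits


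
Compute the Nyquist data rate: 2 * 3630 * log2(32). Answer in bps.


Rate = 2 * B * log2(M) = 2 * 3630 * 5.0 = 36300.0

36300.0 bps


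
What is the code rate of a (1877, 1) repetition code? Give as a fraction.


Rate = k/n = 1/1877

1/1877


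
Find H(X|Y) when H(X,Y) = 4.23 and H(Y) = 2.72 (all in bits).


H(X|Y) = H(X,Y) - H(Y) = 4.23 - 2.72 = 1.51

1.51 bits


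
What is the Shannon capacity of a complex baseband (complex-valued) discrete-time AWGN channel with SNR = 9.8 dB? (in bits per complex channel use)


SNR_linear = 10^(9.8/10) = 9.5499; C = log2(1 + SNR_linear) = log2(1 + 9.5499) = 3.3992

3.3992 bits/channel use


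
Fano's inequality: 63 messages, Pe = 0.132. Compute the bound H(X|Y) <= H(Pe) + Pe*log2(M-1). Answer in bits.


H(Pe) = -Pe*log2(Pe) - (1-Pe)*log2(1-Pe) = -0.132*log2(0.132) - 0.868*log2(0.868) = 0.385624 + 0.177274 = 0.5629. Pe*log2(M-1) = 0.132*log2(62) = 0.785954. Bound = H(Pe) + Pe*log2(M-1) = 0.385624 + 0.177274 + 0.785954 = 1.3489

1.3489 bits


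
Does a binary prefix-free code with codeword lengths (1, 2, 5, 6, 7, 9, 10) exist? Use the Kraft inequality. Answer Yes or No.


Kraft sum = sum(2^(-l_i)) = 0.8076, need <= 1. Result: satisfied (a binary prefix-free code with these lengths exists)

Yes


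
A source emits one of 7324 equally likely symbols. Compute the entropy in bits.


H = log2(n) = log2(7324) = 12.8384

12.8384 bits


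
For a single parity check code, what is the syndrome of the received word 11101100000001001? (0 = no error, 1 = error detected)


Syndrome = XOR of all bits = 1 XOR 1 XOR 1 XOR 0 XOR 1 XOR 1 XOR 0 XOR 0 XOR 0 XOR 0 XOR 0 XOR 0 XOR 0 XOR 1 XOR 0 XOR 0 XOR 1 = 1

1


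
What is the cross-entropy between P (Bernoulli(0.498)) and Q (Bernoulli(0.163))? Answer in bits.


H(P,Q) = -p*log2(q) - (1-p)*log2(1-q). -0.498*log2(0.163) = 1.303294; -0.502*log2(0.837) = 0.128864. H(P,Q) = 1.303294 + 0.128864 = 1.4322

1.4322 bits


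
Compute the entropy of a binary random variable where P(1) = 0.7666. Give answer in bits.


H = -p*log2(p) - (1-p)*log2(1-p). -0.7666*log2(0.7666) = 0.293956; -0.2334*log2(0.2334) = 0.489935. H = 0.293956 + 0.489935 = 0.7839

0.7839 bits


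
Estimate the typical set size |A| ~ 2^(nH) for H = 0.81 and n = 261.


log2|A_typical| = nH = 261 * 0.81 = 211.41, so |A_typical| ~ 2^211.41 = 4.373e+63

4.373e+63


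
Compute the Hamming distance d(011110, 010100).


Count differing positions: . . ^ . ^ . = 2 differences

2


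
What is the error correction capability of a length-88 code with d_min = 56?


Correction capability = floor((d-1)/2) = floor((56-1)/2) = 27

27 errors


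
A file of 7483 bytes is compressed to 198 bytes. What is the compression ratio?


Ratio = original / compressed = 7483 / 198 = 37.7929

37.7929


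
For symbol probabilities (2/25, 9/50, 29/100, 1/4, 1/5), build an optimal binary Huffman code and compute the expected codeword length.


Huffman construction (repeatedly merge the two least-probable nodes; each merge adds 1 bit to every symbol beneath it): 2/25 + 9/50 = 13/50; 1/5 + 1/4 = 9/20; 13/50 + 29/100 = 11/20; 9/20 + 11/20 = 1. Resulting codeword lengths (in the order the probabilities were given): (3, 3, 2, 2, 2). L_avg = sum(p_i * l_i) = 2/25*3 + 9/50*3 + 29/100*2 + 1/4*2 + 1/5*2 = 113/50 = 2.26

2.26 bits


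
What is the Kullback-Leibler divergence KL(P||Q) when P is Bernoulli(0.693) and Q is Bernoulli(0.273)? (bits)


KL = p*log2(p/q) + (1-p)*log2((1-p)/(1-q)) = 0.693*log2(0.693/0.273) + 0.307*log2(0.307/0.727) = 0.5495

0.5495 bits


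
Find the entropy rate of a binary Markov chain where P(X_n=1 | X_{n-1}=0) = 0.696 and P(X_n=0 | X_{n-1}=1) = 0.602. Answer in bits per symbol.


Stationary distribution: pi_0 = p10/(p01+p10) = 0.4638, pi_1 = 0.5362. Entropy rate H' = pi_0*H(p01) + pi_1*H(p10) = 0.4638*0.8861 + 0.5362*0.9698 = 0.931

0.931 bits/symbol


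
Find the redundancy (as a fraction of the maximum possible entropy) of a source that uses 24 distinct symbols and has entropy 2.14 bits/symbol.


H_max = log2(K) = log2(24) = 4.585 bits/symbol. Redundancy = 1 - H/H_max = 1 - 2.14/4.585 = 1 - 0.4667 = 0.5333

0.5333


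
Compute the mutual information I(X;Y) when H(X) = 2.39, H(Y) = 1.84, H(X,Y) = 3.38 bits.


I(X;Y) = H(X) + H(Y) - H(X,Y) = 2.39 + 1.84 - 3.38 = 0.85

0.85 bits


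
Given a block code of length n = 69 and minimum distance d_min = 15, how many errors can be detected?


Detection capability = d_min - 1 = 15 - 1 = 14

14 errors


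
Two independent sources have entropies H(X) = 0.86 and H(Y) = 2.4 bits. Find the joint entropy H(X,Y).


For independent variables, H(X,Y) = H(X) + H(Y) = 0.86 + 2.4 = 3.26

3.26 bits


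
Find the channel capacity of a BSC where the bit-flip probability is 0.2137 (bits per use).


H(p) = -p*log2(p) - (1-p)*log2(1-p) = -0.2137*log2(0.2137) - 0.7863*log2(0.7863) = 0.475769 + 0.272727 = 0.7485. C = 1 - H(p) = 1 - 0.7485 = 0.2515

0.2515 bits


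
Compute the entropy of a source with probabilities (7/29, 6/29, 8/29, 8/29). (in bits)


H = -sum(p_i * log2(p_i)). Terms: -(7/29)*log2(7/29) = 0.494979; -(6/29)*log2(6/29) = 0.470280; -(8/29)*log2(8/29) = 0.512546; -(8/29)*log2(8/29) = 0.512546. H = 0.494979 + 0.470280 + 0.512546 + 0.512546 = 1.9904

1.9904 bits


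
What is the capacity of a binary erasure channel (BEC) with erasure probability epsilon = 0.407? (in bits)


C = 1 - epsilon = 1 - 0.407 = 0.593

0.593 bits


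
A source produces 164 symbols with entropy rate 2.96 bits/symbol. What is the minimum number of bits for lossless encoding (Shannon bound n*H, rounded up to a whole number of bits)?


Minimum bits >= n * H = 164 * 2.96 = 485.44, rounded up to a whole number of bits = 486

486 bits


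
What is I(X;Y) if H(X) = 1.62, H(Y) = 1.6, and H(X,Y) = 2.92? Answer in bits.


I(X;Y) = H(X) + H(Y) - H(X,Y) = 1.62 + 1.6 - 2.92 = 0.3

0.3 bits


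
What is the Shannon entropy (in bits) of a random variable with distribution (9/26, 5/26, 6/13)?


H = -sum(p_i * log2(p_i)). Terms: -(9/26)*log2(9/26) = 0.529794; -(5/26)*log2(5/26) = 0.457406; -(6/13)*log2(6/13) = 0.514836. H = 0.529794 + 0.457406 + 0.514836 = 1.502

1.502 bits


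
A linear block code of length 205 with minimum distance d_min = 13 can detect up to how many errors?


Detection capability = d_min - 1 = 13 - 1 = 12

12 errors


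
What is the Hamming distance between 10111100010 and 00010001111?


Count differing positions: ^ . ^ . ^ ^ . ^ ^ . ^ = 7 differences

7


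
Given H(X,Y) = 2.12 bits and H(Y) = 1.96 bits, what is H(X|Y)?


H(X|Y) = H(X,Y) - H(Y) = 2.12 - 1.96 = 0.16

0.16 bits


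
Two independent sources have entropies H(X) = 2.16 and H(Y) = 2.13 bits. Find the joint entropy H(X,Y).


For independent variables, H(X,Y) = H(X) + H(Y) = 2.16 + 2.13 = 4.29

4.29 bits


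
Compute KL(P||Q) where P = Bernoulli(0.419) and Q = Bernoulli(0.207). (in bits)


KL = p*log2(p/q) + (1-p)*log2((1-p)/(1-q)) = 0.419*log2(0.419/0.207) + 0.581*log2(0.581/0.793) = 0.1655

0.1655 bits


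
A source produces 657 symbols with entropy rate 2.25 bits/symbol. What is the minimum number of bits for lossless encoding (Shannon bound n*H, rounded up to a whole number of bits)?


Minimum bits >= n * H = 657 * 2.25 = 1478.25, rounded up to a whole number of bits = 1479

1479 bits


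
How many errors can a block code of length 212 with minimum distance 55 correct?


Correction capability = floor((d-1)/2) = floor((55-1)/2) = 27

27 errors


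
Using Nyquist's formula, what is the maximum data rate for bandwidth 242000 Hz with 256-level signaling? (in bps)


Rate = 2 * B * log2(M) = 2 * 242000 * 8.0 = 3872000.0

3872000.0 bps


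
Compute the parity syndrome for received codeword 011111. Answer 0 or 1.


Syndrome = XOR of all bits = 0 XOR 1 XOR 1 XOR 1 XOR 1 XOR 1 = 1

1


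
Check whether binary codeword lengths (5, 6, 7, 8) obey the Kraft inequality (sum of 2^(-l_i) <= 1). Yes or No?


Kraft sum = sum(2^(-l_i)) = 0.0586, need <= 1. Result: satisfied (a binary prefix-free code with these lengths exists)

Yes


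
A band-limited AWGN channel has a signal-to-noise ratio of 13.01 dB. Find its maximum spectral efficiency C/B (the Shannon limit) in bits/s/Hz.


SNR_linear = 10^(13.01/10) = 19.9986; C/B = log2(1 + SNR_linear) = log2(1 + 19.9986) = 4.3922

4.3922 bits/s/Hz


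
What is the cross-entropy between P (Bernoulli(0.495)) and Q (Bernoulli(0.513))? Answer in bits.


H(P,Q) = -p*log2(q) - (1-p)*log2(1-q). -0.495*log2(0.513) = 0.476670; -0.505*log2(0.487) = 0.524193. H(P,Q) = 0.476670 + 0.524193 = 1.0009

1.0009 bits


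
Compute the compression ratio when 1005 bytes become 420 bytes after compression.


Ratio = original / compressed = 1005 / 420 = 2.3929

2.3929


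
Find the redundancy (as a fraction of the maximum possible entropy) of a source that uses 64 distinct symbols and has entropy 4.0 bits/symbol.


H_max = log2(K) = log2(64) = 6.0 bits/symbol. Redundancy = 1 - H/H_max = 1 - 4.0/6.0 = 1 - 0.6667 = 0.3333

0.3333


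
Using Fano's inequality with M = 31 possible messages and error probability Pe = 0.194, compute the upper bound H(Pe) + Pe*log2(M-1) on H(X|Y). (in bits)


H(Pe) = -Pe*log2(Pe) - (1-Pe)*log2(1-Pe) = -0.194*log2(0.194) - 0.806*log2(0.806) = 0.458979 + 0.250785 = 0.7098. Pe*log2(M-1) = 0.194*log2(30) = 0.951937. Bound = H(Pe) + Pe*log2(M-1) = 0.458979 + 0.250785 + 0.951937 = 1.6617

1.6617 bits


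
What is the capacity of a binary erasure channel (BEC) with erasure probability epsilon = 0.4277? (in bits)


C = 1 - epsilon = 1 - 0.4277 = 0.5723

0.5723 bits


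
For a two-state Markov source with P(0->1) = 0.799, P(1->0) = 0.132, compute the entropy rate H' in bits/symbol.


Stationary distribution: pi_0 = p10/(p01+p10) = 0.1418, pi_1 = 0.8582. Entropy rate H' = pi_0*H(p01) + pi_1*H(p10) = 0.1418*0.7239 + 0.8582*0.5629 = 0.5857

0.5857 bits/symbol


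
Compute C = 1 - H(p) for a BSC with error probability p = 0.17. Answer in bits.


H(p) = -p*log2(p) - (1-p)*log2(1-p) = -0.17*log2(0.17) - 0.83*log2(0.83) = 0.434587 + 0.223118 = 0.6577. C = 1 - H(p) = 1 - 0.6577 = 0.3423

0.3423 bits


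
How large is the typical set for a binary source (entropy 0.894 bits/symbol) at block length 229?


log2|A_typical| = nH = 229 * 0.894 = 204.726, so |A_typical| ~ 2^204.726 = 4.253e+61

4.253e+61


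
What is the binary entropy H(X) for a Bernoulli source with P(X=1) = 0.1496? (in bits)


H = -p*log2(p) - (1-p)*log2(1-p). -0.1496*log2(0.1496) = 0.410026; -0.8504*log2(0.8504) = 0.198812. H = 0.410026 + 0.198812 = 0.6088

0.6088 bits


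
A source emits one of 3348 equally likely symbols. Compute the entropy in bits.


H = log2(n) = log2(3348) = 11.7091

11.7091 bits


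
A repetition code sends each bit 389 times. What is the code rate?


Rate = k/n = 1/389

1/389


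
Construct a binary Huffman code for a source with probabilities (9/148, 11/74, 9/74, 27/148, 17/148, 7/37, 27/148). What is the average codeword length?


Huffman construction (repeatedly merge the two least-probable nodes; each merge adds 1 bit to every symbol beneath it): 9/148 + 17/148 = 13/74; 9/74 + 11/74 = 10/37; 13/74 + 27/148 = 53/148; 27/148 + 7/37 = 55/148; 10/37 + 53/148 = 93/148; 55/148 + 93/148 = 1. Resulting codeword lengths (in the order the probabilities were given): (4, 3, 3, 3, 4, 2, 2). L_avg = sum(p_i * l_i) = 9/148*4 + 11/74*3 + 9/74*3 + 27/148*3 + 17/148*4 + 7/37*2 + 27/148*2 = 415/148 = 2.8041

2.8041 bits


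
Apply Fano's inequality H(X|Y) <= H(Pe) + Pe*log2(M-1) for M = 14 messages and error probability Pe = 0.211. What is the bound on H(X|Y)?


H(Pe) = -Pe*log2(Pe) - (1-Pe)*log2(1-Pe) = -0.211*log2(0.211) - 0.789*log2(0.789) = 0.473629 + 0.269761 = 0.7434. Pe*log2(M-1) = 0.211*log2(13) = 0.780793. Bound = H(Pe) + Pe*log2(M-1) = 0.473629 + 0.269761 + 0.780793 = 1.5242

1.5242 bits


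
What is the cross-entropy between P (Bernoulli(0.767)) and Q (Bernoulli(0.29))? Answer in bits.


H(P,Q) = -p*log2(q) - (1-p)*log2(1-q). -0.767*log2(0.29) = 1.369766; -0.233*log2(0.71) = 0.115127. H(P,Q) = 1.369766 + 0.115127 = 1.4849

1.4849 bits


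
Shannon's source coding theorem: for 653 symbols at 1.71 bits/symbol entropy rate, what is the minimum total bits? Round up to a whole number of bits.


Minimum bits >= n * H = 653 * 1.71 = 1116.63, rounded up to a whole number of bits = 1117

1117 bits


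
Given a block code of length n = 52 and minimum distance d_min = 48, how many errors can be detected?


Detection capability = d_min - 1 = 48 - 1 = 47

47 errors


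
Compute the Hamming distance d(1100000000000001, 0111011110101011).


Count differing positions: ^ . ^ ^ . ^ ^ ^ ^ . ^ . ^ . ^ . = 10 differences

10


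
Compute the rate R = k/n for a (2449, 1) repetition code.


Rate = k/n = 1/2449

1/2449


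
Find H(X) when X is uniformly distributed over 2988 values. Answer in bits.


H = log2(n) = log2(2988) = 11.545

11.545 bits


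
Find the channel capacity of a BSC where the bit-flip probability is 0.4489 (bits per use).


H(p) = -p*log2(p) - (1-p)*log2(1-p) = -0.4489*log2(0.4489) - 0.5511*log2(0.5511) = 0.518719 + 0.473733 = 0.9925. C = 1 - H(p) = 1 - 0.9925 = 0.0075

0.0075 bits
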